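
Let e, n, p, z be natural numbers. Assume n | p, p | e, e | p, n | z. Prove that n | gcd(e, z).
Since p | e and e | p, p = e. Because n | p, n | e. Since n | z, n | gcd(e, z).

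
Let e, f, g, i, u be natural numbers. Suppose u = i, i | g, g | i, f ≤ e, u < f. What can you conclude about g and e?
g < e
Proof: Because i | g and g | i, i = g. Since u = i, u = g. u < f and f ≤ e, hence u < e. Since u = g, g < e.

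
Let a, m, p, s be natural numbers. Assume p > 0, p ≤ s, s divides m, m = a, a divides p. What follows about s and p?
s = p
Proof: m = a and s divides m, hence s divides a. a divides p, so s divides p. Since p > 0, s ≤ p. From p ≤ s, s = p.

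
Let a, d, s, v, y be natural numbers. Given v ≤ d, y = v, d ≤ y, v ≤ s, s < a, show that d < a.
Because y = v and d ≤ y, d ≤ v. v ≤ d, so v = d. v ≤ s and s < a, thus v < a. Since v = d, d < a.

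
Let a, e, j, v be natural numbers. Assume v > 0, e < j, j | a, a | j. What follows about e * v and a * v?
e * v < a * v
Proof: From j | a and a | j, j = a. Since e < j, e < a. v > 0, so e * v < a * v.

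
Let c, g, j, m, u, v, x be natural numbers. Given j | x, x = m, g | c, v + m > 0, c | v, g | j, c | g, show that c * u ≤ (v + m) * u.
g | c and c | g, so g = c. From g | j and j | x, g | x. Since x = m, g | m. g = c, so c | m. Since c | v, c | v + m. Since v + m > 0, c ≤ v + m. Then c * u ≤ (v + m) * u.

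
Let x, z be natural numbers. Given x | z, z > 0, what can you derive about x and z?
x ≤ z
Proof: x | z and z > 0. By divisors are at most what they divide, x ≤ z.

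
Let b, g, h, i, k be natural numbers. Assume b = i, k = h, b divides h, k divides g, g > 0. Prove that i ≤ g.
b = i and b divides h, therefore i divides h. k = h and k divides g, therefore h divides g. Since i divides h, i divides g. From g > 0, i ≤ g.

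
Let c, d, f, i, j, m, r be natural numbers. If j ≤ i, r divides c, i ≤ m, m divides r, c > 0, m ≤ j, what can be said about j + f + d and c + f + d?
j + f + d ≤ c + f + d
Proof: Because j ≤ i and i ≤ m, j ≤ m. Since m ≤ j, m = j. m divides r and r divides c, thus m divides c. Since m = j, j divides c. Because c > 0, j ≤ c. Then j + f ≤ c + f. Then j + f + d ≤ c + f + d.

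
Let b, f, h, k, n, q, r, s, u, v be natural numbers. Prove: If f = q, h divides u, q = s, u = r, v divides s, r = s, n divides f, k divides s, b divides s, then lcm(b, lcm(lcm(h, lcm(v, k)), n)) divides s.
From u = r and h divides u, h divides r. r = s, so h divides s. Because v divides s and k divides s, lcm(v, k) divides s. From h divides s, lcm(h, lcm(v, k)) divides s. Since f = q and q = s, f = s. Since n divides f, n divides s. From lcm(h, lcm(v, k)) divides s, lcm(lcm(h, lcm(v, k)), n) divides s. From b divides s, lcm(b, lcm(lcm(h, lcm(v, k)), n)) divides s.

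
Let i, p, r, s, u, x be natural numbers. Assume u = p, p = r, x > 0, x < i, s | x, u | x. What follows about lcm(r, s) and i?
lcm(r, s) < i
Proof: u = p and p = r, therefore u = r. u | x, so r | x. Since s | x, lcm(r, s) | x. From x > 0, lcm(r, s) ≤ x. Since x < i, lcm(r, s) < i.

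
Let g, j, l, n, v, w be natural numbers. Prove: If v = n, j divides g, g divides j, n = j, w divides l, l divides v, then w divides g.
j divides g and g divides j, therefore j = g. Since n = j, n = g. v = n and l divides v, thus l divides n. w divides l, so w divides n. Since n = g, w divides g.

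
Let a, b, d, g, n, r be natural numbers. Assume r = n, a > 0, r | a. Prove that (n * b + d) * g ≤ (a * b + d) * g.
r = n and r | a, so n | a. a > 0, so n ≤ a. Then n * b ≤ a * b. Then n * b + d ≤ a * b + d. Then (n * b + d) * g ≤ (a * b + d) * g.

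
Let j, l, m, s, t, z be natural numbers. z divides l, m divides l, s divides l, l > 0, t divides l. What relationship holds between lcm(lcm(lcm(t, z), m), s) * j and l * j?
lcm(lcm(lcm(t, z), m), s) * j ≤ l * j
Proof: t divides l and z divides l, hence lcm(t, z) divides l. From m divides l, lcm(lcm(t, z), m) divides l. Since s divides l, lcm(lcm(lcm(t, z), m), s) divides l. Since l > 0, lcm(lcm(lcm(t, z), m), s) ≤ l. By multiplying by a non-negative, lcm(lcm(lcm(t, z), m), s) * j ≤ l * j.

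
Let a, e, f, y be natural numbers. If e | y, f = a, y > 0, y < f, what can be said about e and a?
e < a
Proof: Since e | y and y > 0, e ≤ y. Since f = a and y < f, y < a. Since e ≤ y, e < a.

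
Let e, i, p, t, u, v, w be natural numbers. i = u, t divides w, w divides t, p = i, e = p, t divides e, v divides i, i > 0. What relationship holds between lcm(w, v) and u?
lcm(w, v) ≤ u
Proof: t divides w and w divides t, therefore t = w. e = p and t divides e, so t divides p. Since p = i, t divides i. t = w, so w divides i. v divides i, so lcm(w, v) divides i. Since i > 0, lcm(w, v) ≤ i. i = u, so lcm(w, v) ≤ u.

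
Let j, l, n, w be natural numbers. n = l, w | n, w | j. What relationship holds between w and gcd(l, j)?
w | gcd(l, j)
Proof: n = l and w | n, therefore w | l. Because w | j, w | gcd(l, j).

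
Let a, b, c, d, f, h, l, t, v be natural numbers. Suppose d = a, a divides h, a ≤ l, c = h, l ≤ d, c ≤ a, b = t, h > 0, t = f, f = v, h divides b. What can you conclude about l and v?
l divides v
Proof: d = a and l ≤ d, hence l ≤ a. Since a ≤ l, a = l. c = h and c ≤ a, thus h ≤ a. a divides h and h > 0, therefore a ≤ h. Since h ≤ a, h = a. Since t = f and f = v, t = v. From b = t and h divides b, h divides t. From t = v, h divides v. h = a, so a divides v. a = l, so l divides v.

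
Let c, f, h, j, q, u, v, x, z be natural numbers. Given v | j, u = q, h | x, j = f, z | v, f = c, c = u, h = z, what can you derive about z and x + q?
z | x + q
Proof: From h = z and h | x, z | x. f = c and c = u, so f = u. u = q, so f = q. j = f and v | j, therefore v | f. From f = q, v | q. z | v, so z | q. Because z | x, z | x + q.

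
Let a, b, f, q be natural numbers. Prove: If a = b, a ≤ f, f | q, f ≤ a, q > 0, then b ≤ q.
Because f ≤ a and a ≤ f, f = a. Since f | q, a | q. q > 0, so a ≤ q. Since a = b, b ≤ q.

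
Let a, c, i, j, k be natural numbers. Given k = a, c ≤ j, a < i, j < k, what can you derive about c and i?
c < i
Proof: k = a and j < k, hence j < a. Since c ≤ j, c < a. Since a < i, c < i.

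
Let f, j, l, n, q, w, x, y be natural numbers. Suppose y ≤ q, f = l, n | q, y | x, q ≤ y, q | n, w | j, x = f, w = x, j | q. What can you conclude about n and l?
n = l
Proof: Because n | q and q | n, n = q. y ≤ q and q ≤ y, hence y = q. y | x, so q | x. w | j and j | q, hence w | q. Since w = x, x | q. Because q | x, q = x. n = q, so n = x. Since x = f, n = f. Because f = l, n = l.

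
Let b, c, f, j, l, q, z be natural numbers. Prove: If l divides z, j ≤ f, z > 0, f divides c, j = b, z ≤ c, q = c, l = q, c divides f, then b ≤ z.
f divides c and c divides f, so f = c. l = q and q = c, so l = c. l divides z and z > 0, thus l ≤ z. Because l = c, c ≤ z. Since z ≤ c, c = z. From f = c, f = z. From j = b and j ≤ f, b ≤ f. Since f = z, b ≤ z.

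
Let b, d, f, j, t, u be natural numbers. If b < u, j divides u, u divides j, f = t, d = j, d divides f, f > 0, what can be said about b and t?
b < t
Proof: Since j divides u and u divides j, j = u. d = j and d divides f, hence j divides f. f > 0, so j ≤ f. f = t, so j ≤ t. j = u, so u ≤ t. Since b < u, b < t.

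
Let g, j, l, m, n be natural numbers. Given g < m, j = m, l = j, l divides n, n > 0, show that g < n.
Because l = j and l divides n, j divides n. Since j = m, m divides n. Since n > 0, m ≤ n. Since g < m, g < n.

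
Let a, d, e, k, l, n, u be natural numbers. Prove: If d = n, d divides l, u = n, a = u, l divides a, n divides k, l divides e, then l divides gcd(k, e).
d = n and d divides l, therefore n divides l. a = u and l divides a, therefore l divides u. Since u = n, l divides n. n divides l, so n = l. n divides k, so l divides k. Since l divides e, l divides gcd(k, e).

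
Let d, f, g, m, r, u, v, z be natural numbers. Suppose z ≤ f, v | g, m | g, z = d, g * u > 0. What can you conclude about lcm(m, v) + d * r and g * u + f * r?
lcm(m, v) + d * r ≤ g * u + f * r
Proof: m | g and v | g, therefore lcm(m, v) | g. Then lcm(m, v) | g * u. g * u > 0, so lcm(m, v) ≤ g * u. z = d and z ≤ f, thus d ≤ f. Then d * r ≤ f * r. lcm(m, v) ≤ g * u, so lcm(m, v) + d * r ≤ g * u + f * r.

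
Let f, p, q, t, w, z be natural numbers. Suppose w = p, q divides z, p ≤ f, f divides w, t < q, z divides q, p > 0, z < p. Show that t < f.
From w = p and f divides w, f divides p. Since p > 0, f ≤ p. p ≤ f, so p = f. z divides q and q divides z, hence z = q. Since z < p, q < p. Since p = f, q < f. Since t < q, t < f.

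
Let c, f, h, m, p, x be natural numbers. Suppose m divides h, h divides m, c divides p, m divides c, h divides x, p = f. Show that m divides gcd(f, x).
From m divides c and c divides p, m divides p. Since p = f, m divides f. Since h divides m and m divides h, h = m. From h divides x, m divides x. Since m divides f, m divides gcd(f, x).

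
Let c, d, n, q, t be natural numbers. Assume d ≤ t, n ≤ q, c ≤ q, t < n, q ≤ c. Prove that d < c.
q ≤ c and c ≤ q, thus q = c. Since d ≤ t and t < n, d < n. From n ≤ q, d < q. Since q = c, d < c.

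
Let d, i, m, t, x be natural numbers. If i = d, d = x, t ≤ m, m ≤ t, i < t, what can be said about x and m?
x < m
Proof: i = d and d = x, thus i = x. t ≤ m and m ≤ t, therefore t = m. i < t, so i < m. Since i = x, x < m.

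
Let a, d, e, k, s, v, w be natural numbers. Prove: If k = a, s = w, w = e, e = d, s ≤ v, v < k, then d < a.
s = w and w = e, therefore s = e. e = d, so s = d. Because s ≤ v and v < k, s < k. s = d, so d < k. Since k = a, d < a.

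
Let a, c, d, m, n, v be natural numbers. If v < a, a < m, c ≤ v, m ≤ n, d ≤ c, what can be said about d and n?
d < n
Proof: Since d ≤ c and c ≤ v, d ≤ v. a < m and m ≤ n, thus a < n. Since v < a, v < n. d ≤ v, so d < n.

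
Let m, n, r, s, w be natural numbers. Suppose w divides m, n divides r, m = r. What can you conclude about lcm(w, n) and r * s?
lcm(w, n) divides r * s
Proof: Because m = r and w divides m, w divides r. Since n divides r, lcm(w, n) divides r. Then lcm(w, n) divides r * s.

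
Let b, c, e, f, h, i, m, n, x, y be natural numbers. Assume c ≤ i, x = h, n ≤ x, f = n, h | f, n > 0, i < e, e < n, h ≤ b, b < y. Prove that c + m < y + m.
From x = h and n ≤ x, n ≤ h. Since f = n and h | f, h | n. n > 0, so h ≤ n. Since n ≤ h, n = h. i < e and e < n, so i < n. Since n = h, i < h. Since h ≤ b and b < y, h < y. i < h, so i < y. Because c ≤ i, c < y. Then c + m < y + m.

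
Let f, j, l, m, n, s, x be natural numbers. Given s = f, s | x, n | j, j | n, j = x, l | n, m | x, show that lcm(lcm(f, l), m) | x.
Since s = f and s | x, f | x. From n | j and j | n, n = j. From j = x, n = x. l | n, so l | x. Because f | x, lcm(f, l) | x. Because m | x, lcm(lcm(f, l), m) | x.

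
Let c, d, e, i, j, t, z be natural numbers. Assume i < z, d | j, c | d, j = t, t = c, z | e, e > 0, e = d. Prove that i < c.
j = t and t = c, thus j = c. d | j, so d | c. c | d, so d = c. z | e and e > 0, so z ≤ e. Since e = d, z ≤ d. Since i < z, i < d. d = c, so i < c.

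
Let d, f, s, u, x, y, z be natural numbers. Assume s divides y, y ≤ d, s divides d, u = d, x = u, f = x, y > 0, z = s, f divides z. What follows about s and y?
s = y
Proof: s divides y and y > 0, so s ≤ y. x = u and u = d, therefore x = d. From f = x and f divides z, x divides z. From z = s, x divides s. x = d, so d divides s. s divides d, so d = s. y ≤ d, so y ≤ s. Since s ≤ y, s = y.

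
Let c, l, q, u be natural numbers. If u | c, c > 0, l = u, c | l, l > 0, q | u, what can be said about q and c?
q | c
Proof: Because u | c and c > 0, u ≤ c. Since c | l and l > 0, c ≤ l. Because l = u, c ≤ u. From u ≤ c, u = c. q | u, so q | c.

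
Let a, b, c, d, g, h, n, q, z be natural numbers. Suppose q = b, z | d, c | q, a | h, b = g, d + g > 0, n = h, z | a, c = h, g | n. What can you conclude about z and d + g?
z ≤ d + g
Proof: q = b and b = g, so q = g. From c = h and c | q, h | q. Since q = g, h | g. Because n = h and g | n, g | h. From h | g, h = g. z | a and a | h, thus z | h. Since h = g, z | g. z | d, so z | d + g. d + g > 0, so z ≤ d + g.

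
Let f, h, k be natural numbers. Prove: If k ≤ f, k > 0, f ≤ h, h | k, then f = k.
Because h | k and k > 0, h ≤ k. Since f ≤ h, f ≤ k. k ≤ f, so k = f. Then f = k.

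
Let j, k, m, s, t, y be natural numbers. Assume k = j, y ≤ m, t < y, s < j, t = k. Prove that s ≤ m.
Because t = k and k = j, t = j. t < y and y ≤ m, thus t < m. t = j, so j < m. s < j, so s < m. Then s ≤ m.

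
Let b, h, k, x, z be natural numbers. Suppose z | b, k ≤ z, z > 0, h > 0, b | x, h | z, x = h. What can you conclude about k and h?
k ≤ h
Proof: x = h and b | x, hence b | h. z | b, so z | h. Since h > 0, z ≤ h. h | z and z > 0, hence h ≤ z. Because z ≤ h, z = h. Because k ≤ z, k ≤ h.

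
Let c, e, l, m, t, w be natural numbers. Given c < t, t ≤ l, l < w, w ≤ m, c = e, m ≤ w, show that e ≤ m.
w ≤ m and m ≤ w, so w = m. t ≤ l and l < w, thus t < w. w = m, so t < m. Since c < t, c < m. Since c = e, e < m. Then e ≤ m.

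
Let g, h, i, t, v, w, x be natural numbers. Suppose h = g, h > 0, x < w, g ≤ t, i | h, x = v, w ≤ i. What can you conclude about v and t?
v < t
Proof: x < w and w ≤ i, hence x < i. Since x = v, v < i. i | h and h > 0, hence i ≤ h. Since h = g, i ≤ g. g ≤ t, so i ≤ t. Since v < i, v < t.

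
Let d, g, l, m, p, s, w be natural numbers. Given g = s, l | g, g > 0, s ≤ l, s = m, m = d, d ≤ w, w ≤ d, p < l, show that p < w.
l | g and g > 0, therefore l ≤ g. g = s, so l ≤ s. Because s ≤ l, l = s. Since s = m, l = m. Since m = d, l = d. Since d ≤ w and w ≤ d, d = w. Since l = d, l = w. Since p < l, p < w.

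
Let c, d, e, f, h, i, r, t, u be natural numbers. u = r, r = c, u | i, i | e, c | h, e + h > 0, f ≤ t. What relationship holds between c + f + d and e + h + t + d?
c + f + d ≤ e + h + t + d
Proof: Because u = r and r = c, u = c. Because u | i and i | e, u | e. u = c, so c | e. c | h, so c | e + h. Since e + h > 0, c ≤ e + h. f ≤ t, so c + f ≤ e + h + t. Then c + f + d ≤ e + h + t + d.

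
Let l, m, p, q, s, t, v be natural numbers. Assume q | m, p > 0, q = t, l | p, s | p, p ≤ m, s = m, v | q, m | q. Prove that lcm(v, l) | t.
Since s = m and s | p, m | p. p > 0, so m ≤ p. Since p ≤ m, p = m. Because m | q and q | m, m = q. p = m, so p = q. Because l | p, l | q. v | q, so lcm(v, l) | q. From q = t, lcm(v, l) | t.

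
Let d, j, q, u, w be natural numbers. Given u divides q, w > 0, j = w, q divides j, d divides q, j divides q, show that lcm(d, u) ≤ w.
q divides j and j divides q, so q = j. j = w, so q = w. Since d divides q and u divides q, lcm(d, u) divides q. Because q = w, lcm(d, u) divides w. w > 0, so lcm(d, u) ≤ w.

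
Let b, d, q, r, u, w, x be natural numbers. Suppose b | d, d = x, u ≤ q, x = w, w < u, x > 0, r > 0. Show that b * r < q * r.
d = x and b | d, thus b | x. x > 0, so b ≤ x. x = w, so b ≤ w. w < u and u ≤ q, therefore w < q. b ≤ w, so b < q. r > 0, so b * r < q * r.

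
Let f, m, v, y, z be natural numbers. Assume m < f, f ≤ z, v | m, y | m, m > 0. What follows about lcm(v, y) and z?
lcm(v, y) < z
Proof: Since v | m and y | m, lcm(v, y) | m. m > 0, so lcm(v, y) ≤ m. m < f and f ≤ z, thus m < z. Because lcm(v, y) ≤ m, lcm(v, y) < z.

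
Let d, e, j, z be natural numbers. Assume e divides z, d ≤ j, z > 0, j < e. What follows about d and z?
d < z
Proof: Since d ≤ j and j < e, d < e. Since e divides z and z > 0, e ≤ z. d < e, so d < z.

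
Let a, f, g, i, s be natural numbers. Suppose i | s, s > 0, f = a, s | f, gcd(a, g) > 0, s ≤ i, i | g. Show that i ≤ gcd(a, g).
i | s and s > 0, hence i ≤ s. s ≤ i, so s = i. Since f = a and s | f, s | a. Since s = i, i | a. i | g, so i | gcd(a, g). Since gcd(a, g) > 0, i ≤ gcd(a, g).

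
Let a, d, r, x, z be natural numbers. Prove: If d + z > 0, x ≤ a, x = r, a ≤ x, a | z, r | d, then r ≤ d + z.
From a ≤ x and x ≤ a, a = x. Since x = r, a = r. a | z, so r | z. From r | d, r | d + z. From d + z > 0, r ≤ d + z.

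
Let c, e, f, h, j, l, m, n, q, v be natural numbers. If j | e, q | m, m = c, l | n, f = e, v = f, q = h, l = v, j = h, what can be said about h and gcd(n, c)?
h | gcd(n, c)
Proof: j = h and j | e, so h | e. l = v and v = f, therefore l = f. From f = e, l = e. l | n, so e | n. h | e, so h | n. m = c and q | m, thus q | c. Since q = h, h | c. h | n, so h | gcd(n, c).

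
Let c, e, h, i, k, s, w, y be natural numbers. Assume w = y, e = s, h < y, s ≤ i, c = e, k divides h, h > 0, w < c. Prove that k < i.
k divides h and h > 0, thus k ≤ h. Because c = e and e = s, c = s. From w = y and w < c, y < c. h < y, so h < c. c = s, so h < s. Since k ≤ h, k < s. s ≤ i, so k < i.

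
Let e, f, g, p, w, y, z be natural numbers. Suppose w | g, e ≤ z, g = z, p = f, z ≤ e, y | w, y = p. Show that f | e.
z ≤ e and e ≤ z, therefore z = e. Since y = p and p = f, y = f. From y | w and w | g, y | g. Since g = z, y | z. y = f, so f | z. Since z = e, f | e.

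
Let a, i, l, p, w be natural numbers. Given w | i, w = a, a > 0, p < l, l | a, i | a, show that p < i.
w = a and w | i, hence a | i. i | a, so a = i. l | a and a > 0, hence l ≤ a. Since p < l, p < a. Since a = i, p < i.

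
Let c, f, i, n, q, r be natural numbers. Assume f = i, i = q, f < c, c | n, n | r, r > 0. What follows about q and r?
q < r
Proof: Because f = i and i = q, f = q. From c | n and n | r, c | r. From r > 0, c ≤ r. Since f < c, f < r. f = q, so q < r.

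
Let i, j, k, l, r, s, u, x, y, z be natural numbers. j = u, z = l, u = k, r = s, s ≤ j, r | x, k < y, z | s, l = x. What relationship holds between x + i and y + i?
x + i < y + i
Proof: r = s and r | x, hence s | x. z = l and l = x, therefore z = x. Because z | s, x | s. s | x, so s = x. j = u and u = k, therefore j = k. Since s ≤ j, s ≤ k. Since s = x, x ≤ k. From k < y, x < y. Then x + i < y + i.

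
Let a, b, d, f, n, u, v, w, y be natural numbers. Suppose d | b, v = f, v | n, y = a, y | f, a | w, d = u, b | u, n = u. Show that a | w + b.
Because d = u and d | b, u | b. b | u, so u = b. v = f and v | n, hence f | n. Since y | f, y | n. n = u, so y | u. u = b, so y | b. Since y = a, a | b. a | w, so a | w + b.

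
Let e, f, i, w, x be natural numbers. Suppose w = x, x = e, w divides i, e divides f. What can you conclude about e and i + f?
e divides i + f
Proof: From w = x and x = e, w = e. Since w divides i, e divides i. Since e divides f, e divides i + f.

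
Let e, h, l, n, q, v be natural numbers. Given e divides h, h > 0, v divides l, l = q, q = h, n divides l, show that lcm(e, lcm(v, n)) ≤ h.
From l = q and q = h, l = h. v divides l and n divides l, therefore lcm(v, n) divides l. l = h, so lcm(v, n) divides h. e divides h, so lcm(e, lcm(v, n)) divides h. Since h > 0, lcm(e, lcm(v, n)) ≤ h.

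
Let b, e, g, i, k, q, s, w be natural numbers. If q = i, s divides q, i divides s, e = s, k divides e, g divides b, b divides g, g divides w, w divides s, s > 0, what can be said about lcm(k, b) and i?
lcm(k, b) ≤ i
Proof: Since q = i and s divides q, s divides i. Since i divides s, s = i. e = s and k divides e, therefore k divides s. Because g divides b and b divides g, g = b. g divides w and w divides s, hence g divides s. Since g = b, b divides s. Since k divides s, lcm(k, b) divides s. Since s > 0, lcm(k, b) ≤ s. s = i, so lcm(k, b) ≤ i.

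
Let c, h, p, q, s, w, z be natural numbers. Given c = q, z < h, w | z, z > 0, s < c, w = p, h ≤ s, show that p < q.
w | z and z > 0, so w ≤ z. Since w = p, p ≤ z. z < h and h ≤ s, therefore z < s. Since p ≤ z, p < s. c = q and s < c, thus s < q. p < s, so p < q.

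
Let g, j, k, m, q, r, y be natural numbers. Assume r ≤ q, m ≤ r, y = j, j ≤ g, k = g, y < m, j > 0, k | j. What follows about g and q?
g < q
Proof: Because k = g and k | j, g | j. Because j > 0, g ≤ j. j ≤ g, so j = g. y = j, so y = g. y < m, so g < m. Because m ≤ r and r ≤ q, m ≤ q. Because g < m, g < q.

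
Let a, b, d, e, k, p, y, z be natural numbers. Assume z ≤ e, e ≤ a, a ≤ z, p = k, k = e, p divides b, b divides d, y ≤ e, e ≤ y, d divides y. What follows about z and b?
z = b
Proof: Since e ≤ a and a ≤ z, e ≤ z. Since z ≤ e, z = e. p = k and k = e, therefore p = e. p divides b, so e divides b. Because y ≤ e and e ≤ y, y = e. Since d divides y, d divides e. b divides d, so b divides e. e divides b, so e = b. From z = e, z = b.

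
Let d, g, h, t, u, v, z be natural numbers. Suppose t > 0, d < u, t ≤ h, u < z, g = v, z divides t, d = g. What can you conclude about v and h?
v < h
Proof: From z divides t and t > 0, z ≤ t. Since u < z, u < t. d < u, so d < t. Since t ≤ h, d < h. From d = g, g < h. Since g = v, v < h.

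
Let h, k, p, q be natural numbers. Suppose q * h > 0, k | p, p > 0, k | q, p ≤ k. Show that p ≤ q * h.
k | p and p > 0, therefore k ≤ p. Because p ≤ k, k = p. Because k | q, p | q. Then p | q * h. q * h > 0, so p ≤ q * h.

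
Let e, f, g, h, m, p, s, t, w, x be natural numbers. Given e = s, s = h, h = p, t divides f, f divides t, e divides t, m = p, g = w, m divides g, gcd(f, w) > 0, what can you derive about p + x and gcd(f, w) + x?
p + x ≤ gcd(f, w) + x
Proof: e = s and s = h, hence e = h. Since h = p, e = p. Since t divides f and f divides t, t = f. e divides t, so e divides f. e = p, so p divides f. g = w and m divides g, hence m divides w. Since m = p, p divides w. Since p divides f, p divides gcd(f, w). Since gcd(f, w) > 0, p ≤ gcd(f, w). Then p + x ≤ gcd(f, w) + x.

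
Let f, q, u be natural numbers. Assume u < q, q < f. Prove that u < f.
From u < q and q < f, by transitivity, u < f.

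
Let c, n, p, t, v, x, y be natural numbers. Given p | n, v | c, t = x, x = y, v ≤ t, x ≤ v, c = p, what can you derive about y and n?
y | n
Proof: t = x and v ≤ t, therefore v ≤ x. Since x ≤ v, v = x. Since x = y, v = y. c = p and v | c, so v | p. Since p | n, v | n. v = y, so y | n.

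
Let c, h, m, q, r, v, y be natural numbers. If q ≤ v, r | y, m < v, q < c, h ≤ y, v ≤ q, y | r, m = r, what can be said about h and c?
h < c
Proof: From y | r and r | y, y = r. Since h ≤ y, h ≤ r. From m = r and m < v, r < v. q ≤ v and v ≤ q, hence q = v. From q < c, v < c. Since r < v, r < c. h ≤ r, so h < c.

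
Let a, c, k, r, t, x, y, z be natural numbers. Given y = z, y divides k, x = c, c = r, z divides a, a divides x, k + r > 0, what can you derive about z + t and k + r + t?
z + t ≤ k + r + t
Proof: y = z and y divides k, so z divides k. Since x = c and c = r, x = r. From z divides a and a divides x, z divides x. Since x = r, z divides r. Since z divides k, z divides k + r. k + r > 0, so z ≤ k + r. Then z + t ≤ k + r + t.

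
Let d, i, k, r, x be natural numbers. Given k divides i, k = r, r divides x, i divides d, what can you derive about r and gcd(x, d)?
r divides gcd(x, d)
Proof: k = r and k divides i, therefore r divides i. Since i divides d, r divides d. Since r divides x, r divides gcd(x, d).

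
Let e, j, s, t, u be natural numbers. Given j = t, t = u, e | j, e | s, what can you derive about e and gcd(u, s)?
e | gcd(u, s)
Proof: j = t and t = u, hence j = u. Since e | j, e | u. e | s, so e | gcd(u, s).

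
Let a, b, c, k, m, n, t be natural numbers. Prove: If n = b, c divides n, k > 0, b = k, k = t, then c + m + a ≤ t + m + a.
From n = b and b = k, n = k. Since c divides n, c divides k. k > 0, so c ≤ k. From k = t, c ≤ t. Then c + m ≤ t + m. Then c + m + a ≤ t + m + a.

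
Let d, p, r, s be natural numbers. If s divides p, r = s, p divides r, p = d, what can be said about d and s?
d = s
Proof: Because r = s and p divides r, p divides s. Since s divides p, s = p. Since p = d, s = d. Then d = s.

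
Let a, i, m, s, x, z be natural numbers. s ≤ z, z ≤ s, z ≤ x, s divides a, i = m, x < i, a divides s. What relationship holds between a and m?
a < m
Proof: Because z ≤ s and s ≤ z, z = s. s divides a and a divides s, thus s = a. Since z = s, z = a. Since i = m and x < i, x < m. Since z ≤ x, z < m. From z = a, a < m.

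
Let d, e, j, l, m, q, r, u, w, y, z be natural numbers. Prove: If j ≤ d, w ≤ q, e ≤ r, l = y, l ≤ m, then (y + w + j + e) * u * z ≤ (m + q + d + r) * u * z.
l = y and l ≤ m, thus y ≤ m. From w ≤ q and j ≤ d, w + j ≤ q + d. Since e ≤ r, w + j + e ≤ q + d + r. From y ≤ m, y + w + j + e ≤ m + q + d + r. By multiplying by a non-negative, (y + w + j + e) * u ≤ (m + q + d + r) * u. By multiplying by a non-negative, (y + w + j + e) * u * z ≤ (m + q + d + r) * u * z.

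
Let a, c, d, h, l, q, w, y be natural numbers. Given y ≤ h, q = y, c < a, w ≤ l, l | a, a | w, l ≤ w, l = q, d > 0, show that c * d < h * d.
w ≤ l and l ≤ w, therefore w = l. a | w, so a | l. Since l | a, a = l. l = q, so a = q. q = y, so a = y. Since c < a, c < y. Since y ≤ h, c < h. d > 0, so c * d < h * d.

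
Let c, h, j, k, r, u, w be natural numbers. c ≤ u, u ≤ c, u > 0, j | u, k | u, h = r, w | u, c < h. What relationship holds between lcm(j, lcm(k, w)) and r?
lcm(j, lcm(k, w)) < r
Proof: u ≤ c and c ≤ u, thus u = c. k | u and w | u, so lcm(k, w) | u. j | u, so lcm(j, lcm(k, w)) | u. Since u > 0, lcm(j, lcm(k, w)) ≤ u. Since u = c, lcm(j, lcm(k, w)) ≤ c. h = r and c < h, therefore c < r. Since lcm(j, lcm(k, w)) ≤ c, lcm(j, lcm(k, w)) < r.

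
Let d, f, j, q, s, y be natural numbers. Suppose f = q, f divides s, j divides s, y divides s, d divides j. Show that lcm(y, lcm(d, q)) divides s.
Since d divides j and j divides s, d divides s. f = q and f divides s, hence q divides s. d divides s, so lcm(d, q) divides s. From y divides s, lcm(y, lcm(d, q)) divides s.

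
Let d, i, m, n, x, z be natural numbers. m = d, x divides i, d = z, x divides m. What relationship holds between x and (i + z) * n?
x divides (i + z) * n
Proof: Because m = d and d = z, m = z. Since x divides m, x divides z. x divides i, so x divides i + z. Then x divides (i + z) * n.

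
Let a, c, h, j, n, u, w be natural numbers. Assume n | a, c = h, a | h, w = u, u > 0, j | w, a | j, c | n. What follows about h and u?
h ≤ u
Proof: c = h and c | n, thus h | n. n | a, so h | a. From a | h, a = h. w = u and j | w, so j | u. a | j, so a | u. a = h, so h | u. Since u > 0, h ≤ u.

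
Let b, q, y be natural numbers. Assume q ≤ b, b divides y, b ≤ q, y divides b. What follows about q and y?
q = y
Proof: q ≤ b and b ≤ q, so q = b. b divides y and y divides b, therefore b = y. q = b, so q = y.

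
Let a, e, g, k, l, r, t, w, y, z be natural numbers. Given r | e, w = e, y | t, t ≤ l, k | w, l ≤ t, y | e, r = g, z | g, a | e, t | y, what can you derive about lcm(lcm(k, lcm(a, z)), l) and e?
lcm(lcm(k, lcm(a, z)), l) | e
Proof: Since w = e and k | w, k | e. r = g and r | e, so g | e. z | g, so z | e. Since a | e, lcm(a, z) | e. Since k | e, lcm(k, lcm(a, z)) | e. y | t and t | y, hence y = t. t ≤ l and l ≤ t, therefore t = l. y = t, so y = l. y | e, so l | e. lcm(k, lcm(a, z)) | e, so lcm(lcm(k, lcm(a, z)), l) | e.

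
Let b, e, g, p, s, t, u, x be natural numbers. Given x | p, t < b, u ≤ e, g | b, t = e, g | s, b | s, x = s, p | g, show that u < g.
x | p and p | g, therefore x | g. Since x = s, s | g. From g | s, s = g. Since b | s, b | g. g | b, so b = g. t = e and t < b, hence e < b. u ≤ e, so u < b. Since b = g, u < g.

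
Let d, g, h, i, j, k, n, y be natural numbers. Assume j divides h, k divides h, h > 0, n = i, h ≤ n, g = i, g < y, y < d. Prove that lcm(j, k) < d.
Because j divides h and k divides h, lcm(j, k) divides h. Since h > 0, lcm(j, k) ≤ h. n = i and h ≤ n, so h ≤ i. g = i and g < y, hence i < y. y < d, so i < d. h ≤ i, so h < d. Since lcm(j, k) ≤ h, lcm(j, k) < d.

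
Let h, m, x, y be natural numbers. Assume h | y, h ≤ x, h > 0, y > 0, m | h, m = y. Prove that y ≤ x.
h | y and y > 0, hence h ≤ y. Since m = y and m | h, y | h. Since h > 0, y ≤ h. Because h ≤ y, h = y. h ≤ x, so y ≤ x.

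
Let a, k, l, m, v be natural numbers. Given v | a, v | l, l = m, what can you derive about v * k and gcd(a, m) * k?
v * k | gcd(a, m) * k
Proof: Because l = m and v | l, v | m. v | a, so v | gcd(a, m). Then v * k | gcd(a, m) * k.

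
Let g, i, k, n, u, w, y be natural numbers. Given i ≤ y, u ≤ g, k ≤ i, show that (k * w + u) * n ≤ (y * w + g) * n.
k ≤ i and i ≤ y, hence k ≤ y. Then k * w ≤ y * w. Since u ≤ g, k * w + u ≤ y * w + g. Then (k * w + u) * n ≤ (y * w + g) * n.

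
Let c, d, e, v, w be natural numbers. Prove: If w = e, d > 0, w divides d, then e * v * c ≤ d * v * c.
w divides d and d > 0, therefore w ≤ d. Since w = e, e ≤ d. By multiplying by a non-negative, e * v ≤ d * v. By multiplying by a non-negative, e * v * c ≤ d * v * c.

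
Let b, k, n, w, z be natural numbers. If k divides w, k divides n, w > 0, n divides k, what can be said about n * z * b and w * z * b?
n * z * b ≤ w * z * b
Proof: k divides n and n divides k, so k = n. k divides w, so n divides w. w > 0, so n ≤ w. By multiplying by a non-negative, n * z ≤ w * z. By multiplying by a non-negative, n * z * b ≤ w * z * b.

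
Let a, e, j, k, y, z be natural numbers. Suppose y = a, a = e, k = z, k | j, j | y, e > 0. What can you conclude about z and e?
z ≤ e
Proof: y = a and a = e, so y = e. k | j and j | y, thus k | y. k = z, so z | y. y = e, so z | e. e > 0, so z ≤ e.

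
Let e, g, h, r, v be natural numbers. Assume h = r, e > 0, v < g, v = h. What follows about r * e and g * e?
r * e < g * e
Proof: v = h and h = r, so v = r. Since v < g, r < g. Since e > 0, r * e < g * e.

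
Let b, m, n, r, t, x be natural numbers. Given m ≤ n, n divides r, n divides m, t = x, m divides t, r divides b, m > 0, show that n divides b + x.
n divides r and r divides b, thus n divides b. n divides m and m > 0, thus n ≤ m. From m ≤ n, m = n. Since t = x and m divides t, m divides x. m = n, so n divides x. From n divides b, n divides b + x.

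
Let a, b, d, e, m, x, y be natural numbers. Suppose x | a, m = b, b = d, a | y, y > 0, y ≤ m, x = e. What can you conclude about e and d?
e ≤ d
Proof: x | a and a | y, so x | y. From y > 0, x ≤ y. m = b and b = d, so m = d. Since y ≤ m, y ≤ d. Since x ≤ y, x ≤ d. Since x = e, e ≤ d.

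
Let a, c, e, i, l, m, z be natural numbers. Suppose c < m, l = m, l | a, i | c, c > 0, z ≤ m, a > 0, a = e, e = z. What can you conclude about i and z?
i < z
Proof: i | c and c > 0, therefore i ≤ c. a = e and e = z, therefore a = z. Because l = m and l | a, m | a. Since a > 0, m ≤ a. Since a = z, m ≤ z. z ≤ m, so m = z. c < m, so c < z. i ≤ c, so i < z.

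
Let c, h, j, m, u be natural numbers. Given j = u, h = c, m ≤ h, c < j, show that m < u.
Because h = c and m ≤ h, m ≤ c. Because c < j, m < j. Since j = u, m < u.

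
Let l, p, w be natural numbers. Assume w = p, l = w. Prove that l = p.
l = w and w = p. By transitivity, l = p.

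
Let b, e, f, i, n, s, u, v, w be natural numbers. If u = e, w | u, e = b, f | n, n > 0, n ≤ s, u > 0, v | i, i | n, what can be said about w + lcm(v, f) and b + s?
w + lcm(v, f) ≤ b + s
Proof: Because u = e and e = b, u = b. w | u and u > 0, therefore w ≤ u. u = b, so w ≤ b. Since v | i and i | n, v | n. Since f | n, lcm(v, f) | n. n > 0, so lcm(v, f) ≤ n. Since n ≤ s, lcm(v, f) ≤ s. Since w ≤ b, w + lcm(v, f) ≤ b + s.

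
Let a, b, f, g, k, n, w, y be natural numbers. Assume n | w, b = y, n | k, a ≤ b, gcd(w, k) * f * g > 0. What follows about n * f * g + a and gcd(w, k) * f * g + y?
n * f * g + a ≤ gcd(w, k) * f * g + y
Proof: n | w and n | k, so n | gcd(w, k). Then n * f | gcd(w, k) * f. Then n * f * g | gcd(w, k) * f * g. From gcd(w, k) * f * g > 0, n * f * g ≤ gcd(w, k) * f * g. b = y and a ≤ b, thus a ≤ y. Since n * f * g ≤ gcd(w, k) * f * g, n * f * g + a ≤ gcd(w, k) * f * g + y.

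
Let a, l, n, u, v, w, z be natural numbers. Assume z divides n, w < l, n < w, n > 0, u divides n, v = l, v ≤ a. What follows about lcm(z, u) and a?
lcm(z, u) < a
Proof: z divides n and u divides n, hence lcm(z, u) divides n. Since n > 0, lcm(z, u) ≤ n. n < w and w < l, thus n < l. v = l and v ≤ a, thus l ≤ a. Since n < l, n < a. Because lcm(z, u) ≤ n, lcm(z, u) < a.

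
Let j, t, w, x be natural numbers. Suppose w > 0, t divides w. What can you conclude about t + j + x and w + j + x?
t + j + x ≤ w + j + x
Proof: t divides w and w > 0, therefore t ≤ w. Then t + j ≤ w + j. Then t + j + x ≤ w + j + x.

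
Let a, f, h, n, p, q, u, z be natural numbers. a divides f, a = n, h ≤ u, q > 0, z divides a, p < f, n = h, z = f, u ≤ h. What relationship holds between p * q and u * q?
p * q < u * q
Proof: z = f and z divides a, hence f divides a. Since a divides f, f = a. From h ≤ u and u ≤ h, h = u. Since n = h, n = u. Since a = n, a = u. f = a, so f = u. Since p < f, p < u. Because q > 0, by multiplying by a positive, p * q < u * q.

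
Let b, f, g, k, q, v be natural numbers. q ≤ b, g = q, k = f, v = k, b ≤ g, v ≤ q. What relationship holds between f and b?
f ≤ b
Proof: g = q and b ≤ g, thus b ≤ q. q ≤ b, so q = b. v = k and v ≤ q, so k ≤ q. Since q = b, k ≤ b. Since k = f, f ≤ b.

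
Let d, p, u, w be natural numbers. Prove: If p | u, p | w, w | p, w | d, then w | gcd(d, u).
p | w and w | p, so p = w. p | u, so w | u. Since w | d, w | gcd(d, u).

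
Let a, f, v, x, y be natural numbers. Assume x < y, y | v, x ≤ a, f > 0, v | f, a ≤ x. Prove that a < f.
Since x ≤ a and a ≤ x, x = a. Since x < y, a < y. From y | v and v | f, y | f. f > 0, so y ≤ f. Because a < y, a < f.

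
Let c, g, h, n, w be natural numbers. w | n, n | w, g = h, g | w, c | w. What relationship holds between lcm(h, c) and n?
lcm(h, c) | n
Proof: From w | n and n | w, w = n. Because g = h and g | w, h | w. Since c | w, lcm(h, c) | w. w = n, so lcm(h, c) | n.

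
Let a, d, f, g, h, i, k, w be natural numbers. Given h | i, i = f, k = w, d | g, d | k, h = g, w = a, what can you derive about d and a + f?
d | a + f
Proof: From k = w and w = a, k = a. From d | k, d | a. From i = f and h | i, h | f. h = g, so g | f. Because d | g, d | f. Since d | a, d | a + f.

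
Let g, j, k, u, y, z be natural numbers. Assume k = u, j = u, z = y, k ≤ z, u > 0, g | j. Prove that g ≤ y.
Because j = u and g | j, g | u. Since u > 0, g ≤ u. k = u and k ≤ z, therefore u ≤ z. z = y, so u ≤ y. g ≤ u, so g ≤ y.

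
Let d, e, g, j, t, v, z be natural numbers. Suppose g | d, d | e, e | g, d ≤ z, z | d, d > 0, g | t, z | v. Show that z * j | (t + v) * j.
Since d | e and e | g, d | g. g | d, so g = d. Because z | d and d > 0, z ≤ d. Since d ≤ z, d = z. g = d, so g = z. Since g | t, z | t. From z | v, z | t + v. Then z * j | (t + v) * j.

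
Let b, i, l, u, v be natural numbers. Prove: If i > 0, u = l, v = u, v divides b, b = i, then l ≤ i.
Since v = u and v divides b, u divides b. b = i, so u divides i. i > 0, so u ≤ i. Since u = l, l ≤ i.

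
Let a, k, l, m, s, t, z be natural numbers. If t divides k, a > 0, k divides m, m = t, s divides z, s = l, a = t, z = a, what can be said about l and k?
l ≤ k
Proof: m = t and k divides m, hence k divides t. t divides k, so t = k. a = t, so a = k. z = a and s divides z, so s divides a. Since s = l, l divides a. Because a > 0, l ≤ a. Since a = k, l ≤ k.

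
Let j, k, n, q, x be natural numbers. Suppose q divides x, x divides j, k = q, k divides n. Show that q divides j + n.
From q divides x and x divides j, q divides j. k = q and k divides n, so q divides n. From q divides j, q divides j + n.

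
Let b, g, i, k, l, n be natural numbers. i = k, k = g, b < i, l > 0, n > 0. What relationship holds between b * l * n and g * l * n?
b * l * n < g * l * n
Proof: From i = k and k = g, i = g. b < i, so b < g. Using l > 0 and multiplying by a positive, b * l < g * l. From n > 0, by multiplying by a positive, b * l * n < g * l * n.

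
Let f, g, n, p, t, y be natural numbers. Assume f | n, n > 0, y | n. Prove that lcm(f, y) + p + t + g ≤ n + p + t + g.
f | n and y | n, hence lcm(f, y) | n. n > 0, so lcm(f, y) ≤ n. Then lcm(f, y) + p ≤ n + p. Then lcm(f, y) + p + t ≤ n + p + t. Then lcm(f, y) + p + t + g ≤ n + p + t + g.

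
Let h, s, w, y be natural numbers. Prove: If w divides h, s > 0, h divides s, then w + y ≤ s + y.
Since w divides h and h divides s, w divides s. Since s > 0, w ≤ s. Then w + y ≤ s + y.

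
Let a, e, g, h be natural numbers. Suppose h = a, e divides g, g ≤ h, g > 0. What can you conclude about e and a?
e ≤ a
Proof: Since e divides g and g > 0, e ≤ g. g ≤ h, so e ≤ h. h = a, so e ≤ a.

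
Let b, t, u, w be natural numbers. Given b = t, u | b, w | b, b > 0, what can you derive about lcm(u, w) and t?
lcm(u, w) ≤ t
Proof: u | b and w | b, therefore lcm(u, w) | b. b > 0, so lcm(u, w) ≤ b. From b = t, lcm(u, w) ≤ t.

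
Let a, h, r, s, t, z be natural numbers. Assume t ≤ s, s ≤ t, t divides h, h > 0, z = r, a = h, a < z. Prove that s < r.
From t ≤ s and s ≤ t, t = s. t divides h and h > 0, hence t ≤ h. t = s, so s ≤ h. From a = h and a < z, h < z. Since z = r, h < r. Since s ≤ h, s < r.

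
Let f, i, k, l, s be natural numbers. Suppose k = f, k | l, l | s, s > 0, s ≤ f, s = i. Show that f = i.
Because k = f and k | l, f | l. Since l | s, f | s. s > 0, so f ≤ s. From s ≤ f, f = s. s = i, so f = i.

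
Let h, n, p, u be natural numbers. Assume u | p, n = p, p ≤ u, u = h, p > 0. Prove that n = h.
Because u | p and p > 0, u ≤ p. Since p ≤ u, p = u. Since n = p, n = u. u = h, so n = h.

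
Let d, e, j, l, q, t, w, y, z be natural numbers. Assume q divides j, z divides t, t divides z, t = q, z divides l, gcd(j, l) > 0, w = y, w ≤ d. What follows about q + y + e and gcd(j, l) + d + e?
q + y + e ≤ gcd(j, l) + d + e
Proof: Since z divides t and t divides z, z = t. Since t = q, z = q. z divides l, so q divides l. Since q divides j, q divides gcd(j, l). Since gcd(j, l) > 0, q ≤ gcd(j, l). From w = y and w ≤ d, y ≤ d. Then y + e ≤ d + e. q ≤ gcd(j, l), so q + y + e ≤ gcd(j, l) + d + e.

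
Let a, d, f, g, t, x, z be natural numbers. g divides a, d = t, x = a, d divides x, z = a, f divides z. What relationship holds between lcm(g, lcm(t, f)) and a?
lcm(g, lcm(t, f)) divides a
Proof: Since x = a and d divides x, d divides a. Since d = t, t divides a. Since z = a and f divides z, f divides a. Since t divides a, lcm(t, f) divides a. Since g divides a, lcm(g, lcm(t, f)) divides a.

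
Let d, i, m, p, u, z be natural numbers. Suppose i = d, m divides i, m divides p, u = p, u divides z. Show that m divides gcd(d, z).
Because i = d and m divides i, m divides d. From u = p and u divides z, p divides z. m divides p, so m divides z. m divides d, so m divides gcd(d, z).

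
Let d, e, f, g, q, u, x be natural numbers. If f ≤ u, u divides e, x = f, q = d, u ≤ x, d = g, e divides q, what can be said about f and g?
f divides g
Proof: Since x = f and u ≤ x, u ≤ f. Since f ≤ u, u = f. From u divides e, f divides e. Because q = d and d = g, q = g. Since e divides q, e divides g. Because f divides e, f divides g.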